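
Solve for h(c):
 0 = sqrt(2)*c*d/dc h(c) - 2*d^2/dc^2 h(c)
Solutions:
 h(c) = C1 + C2*erfi(2^(1/4)*c/2)


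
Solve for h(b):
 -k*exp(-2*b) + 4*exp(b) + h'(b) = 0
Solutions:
 h(b) = C1 - k*exp(-2*b)/2 - 4*exp(b)


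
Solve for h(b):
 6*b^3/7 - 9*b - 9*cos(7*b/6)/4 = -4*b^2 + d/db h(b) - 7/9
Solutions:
 h(b) = C1 + 3*b^4/14 + 4*b^3/3 - 9*b^2/2 + 7*b/9 - 27*sin(7*b/6)/14


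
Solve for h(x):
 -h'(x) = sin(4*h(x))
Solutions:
 h(x) = -acos((-C1 - exp(8*x))/(C1 - exp(8*x)))/4 + pi/2
 h(x) = acos((-C1 - exp(8*x))/(C1 - exp(8*x)))/4


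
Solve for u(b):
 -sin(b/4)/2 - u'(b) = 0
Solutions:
 u(b) = C1 + 2*cos(b/4)


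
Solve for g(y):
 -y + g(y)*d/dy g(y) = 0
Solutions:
 g(y) = -sqrt(C1 + y^2)
 g(y) = sqrt(C1 + y^2)


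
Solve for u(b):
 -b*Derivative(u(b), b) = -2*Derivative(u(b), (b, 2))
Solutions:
 u(b) = C1 + C2*erfi(b/2)


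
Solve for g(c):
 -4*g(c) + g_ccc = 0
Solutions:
 g(c) = C3*exp(2^(2/3)*c) + (C1*sin(2^(2/3)*sqrt(3)*c/2) + C2*cos(2^(2/3)*sqrt(3)*c/2))*exp(-2^(2/3)*c/2)


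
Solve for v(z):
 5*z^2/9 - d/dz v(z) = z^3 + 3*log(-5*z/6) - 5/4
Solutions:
 v(z) = C1 - z^4/4 + 5*z^3/27 - 3*z*log(-z) + z*(-3*log(5) + 17/4 + 3*log(6))


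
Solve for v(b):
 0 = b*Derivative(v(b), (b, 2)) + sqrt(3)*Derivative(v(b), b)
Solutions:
 v(b) = C1 + C2*b^(1 - sqrt(3))


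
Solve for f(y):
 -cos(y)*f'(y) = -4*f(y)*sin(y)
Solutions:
 f(y) = C1/cos(y)^4


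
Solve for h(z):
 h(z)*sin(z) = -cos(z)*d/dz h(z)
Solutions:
 h(z) = C1*cos(z)


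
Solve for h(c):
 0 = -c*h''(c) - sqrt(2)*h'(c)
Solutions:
 h(c) = C1 + C2*c^(1 - sqrt(2))


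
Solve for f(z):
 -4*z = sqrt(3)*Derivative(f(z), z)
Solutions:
 f(z) = C1 - 2*sqrt(3)*z^2/3


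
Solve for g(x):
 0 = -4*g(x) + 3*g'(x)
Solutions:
 g(x) = C1*exp(4*x/3)


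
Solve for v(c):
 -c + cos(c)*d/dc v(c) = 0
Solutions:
 v(c) = C1 + Integral(c/cos(c), c)


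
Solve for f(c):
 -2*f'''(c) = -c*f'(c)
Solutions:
 f(c) = C1 + Integral(C2*airyai(2^(2/3)*c/2) + C3*airybi(2^(2/3)*c/2), c)


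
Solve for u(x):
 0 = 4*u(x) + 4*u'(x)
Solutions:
 u(x) = C1*exp(-x)


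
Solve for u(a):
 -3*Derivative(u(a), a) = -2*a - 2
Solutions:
 u(a) = C1 + a^2/3 + 2*a/3


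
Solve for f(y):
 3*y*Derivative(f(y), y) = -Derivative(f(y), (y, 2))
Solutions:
 f(y) = C1 + C2*erf(sqrt(6)*y/2)


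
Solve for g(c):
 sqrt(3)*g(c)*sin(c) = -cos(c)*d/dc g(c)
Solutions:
 g(c) = C1*cos(c)^(sqrt(3))


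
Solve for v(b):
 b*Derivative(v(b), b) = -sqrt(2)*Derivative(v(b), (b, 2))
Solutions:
 v(b) = C1 + C2*erf(2^(1/4)*b/2)


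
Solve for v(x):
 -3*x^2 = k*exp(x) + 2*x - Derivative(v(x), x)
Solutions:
 v(x) = C1 + k*exp(x) + x^3 + x^2


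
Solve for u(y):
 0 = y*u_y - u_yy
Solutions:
 u(y) = C1 + C2*erfi(sqrt(2)*y/2)


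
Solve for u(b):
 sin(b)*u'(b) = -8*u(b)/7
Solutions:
 u(b) = C1*(cos(b) + 1)^(4/7)/(cos(b) - 1)^(4/7)


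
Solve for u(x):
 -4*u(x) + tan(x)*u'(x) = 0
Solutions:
 u(x) = C1*sin(x)^4


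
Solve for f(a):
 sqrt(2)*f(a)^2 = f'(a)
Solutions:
 f(a) = -1/(C1 + sqrt(2)*a)


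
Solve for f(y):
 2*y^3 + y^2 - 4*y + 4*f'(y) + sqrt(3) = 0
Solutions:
 f(y) = C1 - y^4/8 - y^3/12 + y^2/2 - sqrt(3)*y/4


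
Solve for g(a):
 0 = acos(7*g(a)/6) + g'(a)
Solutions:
 Integral(1/acos(7*_y/6), (_y, g(a))) = C1 - a


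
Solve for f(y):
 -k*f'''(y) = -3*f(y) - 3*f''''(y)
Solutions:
 f(y) = C1*exp(y*(k - sqrt(k^2 + 6*12^(1/3)*(k^2 + sqrt(k^4 - 768))^(1/3) + 48*18^(1/3)/(k^2 + sqrt(k^4 - 768))^(1/3)) - sqrt(2)*sqrt(-k^3/sqrt(k^2 + 6*12^(1/3)*(k^2 + sqrt(k^4 - 768))^(1/3) + 48*18^(1/3)/(k^2 + sqrt(k^4 - 768))^(1/3)) + k^2 - 3*12^(1/3)*(k^2 + sqrt(k^4 - 768))^(1/3) - 24*18^(1/3)/(k^2 + sqrt(k^4 - 768))^(1/3)))/12) + C2*exp(y*(k - sqrt(k^2 + 6*12^(1/3)*(k^2 + sqrt(k^4 - 768))^(1/3) + 48*18^(1/3)/(k^2 + sqrt(k^4 - 768))^(1/3)) + sqrt(2)*sqrt(-k^3/sqrt(k^2 + 6*12^(1/3)*(k^2 + sqrt(k^4 - 768))^(1/3) + 48*18^(1/3)/(k^2 + sqrt(k^4 - 768))^(1/3)) + k^2 - 3*12^(1/3)*(k^2 + sqrt(k^4 - 768))^(1/3) - 24*18^(1/3)/(k^2 + sqrt(k^4 - 768))^(1/3)))/12) + C3*exp(y*(k + sqrt(k^2 + 6*12^(1/3)*(k^2 + sqrt(k^4 - 768))^(1/3) + 48*18^(1/3)/(k^2 + sqrt(k^4 - 768))^(1/3)) - sqrt(2)*sqrt(k^3/sqrt(k^2 + 6*12^(1/3)*(k^2 + sqrt(k^4 - 768))^(1/3) + 48*18^(1/3)/(k^2 + sqrt(k^4 - 768))^(1/3)) + k^2 - 3*12^(1/3)*(k^2 + sqrt(k^4 - 768))^(1/3) - 24*18^(1/3)/(k^2 + sqrt(k^4 - 768))^(1/3)))/12) + C4*exp(y*(k + sqrt(k^2 + 6*12^(1/3)*(k^2 + sqrt(k^4 - 768))^(1/3) + 48*18^(1/3)/(k^2 + sqrt(k^4 - 768))^(1/3)) + sqrt(2)*sqrt(k^3/sqrt(k^2 + 6*12^(1/3)*(k^2 + sqrt(k^4 - 768))^(1/3) + 48*18^(1/3)/(k^2 + sqrt(k^4 - 768))^(1/3)) + k^2 - 3*12^(1/3)*(k^2 + sqrt(k^4 - 768))^(1/3) - 24*18^(1/3)/(k^2 + sqrt(k^4 - 768))^(1/3)))/12)


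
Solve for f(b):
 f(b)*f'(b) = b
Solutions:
 f(b) = -sqrt(C1 + b^2)
 f(b) = sqrt(C1 + b^2)


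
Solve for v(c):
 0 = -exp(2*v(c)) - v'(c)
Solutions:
 v(c) = log(-sqrt(-1/(C1 - c))) - log(2)/2
 v(c) = log(-1/(C1 - c))/2 - log(2)/2


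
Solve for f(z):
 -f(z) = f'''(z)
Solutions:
 f(z) = C3*exp(-z) + (C1*sin(sqrt(3)*z/2) + C2*cos(sqrt(3)*z/2))*exp(z/2)


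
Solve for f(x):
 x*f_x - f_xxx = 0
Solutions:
 f(x) = C1 + Integral(C2*airyai(x) + C3*airybi(x), x)


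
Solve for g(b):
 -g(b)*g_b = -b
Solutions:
 g(b) = -sqrt(C1 + b^2)
 g(b) = sqrt(C1 + b^2)


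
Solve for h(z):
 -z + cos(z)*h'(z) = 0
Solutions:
 h(z) = C1 + Integral(z/cos(z), z)


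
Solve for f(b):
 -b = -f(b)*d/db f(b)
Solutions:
 f(b) = -sqrt(C1 + b^2)
 f(b) = sqrt(C1 + b^2)


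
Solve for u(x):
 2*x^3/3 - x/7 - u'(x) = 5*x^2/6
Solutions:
 u(x) = C1 + x^4/6 - 5*x^3/18 - x^2/14


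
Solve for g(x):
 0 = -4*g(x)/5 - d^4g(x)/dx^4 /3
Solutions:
 g(x) = (C1*sin(3^(1/4)*5^(3/4)*x/5) + C2*cos(3^(1/4)*5^(3/4)*x/5))*exp(-3^(1/4)*5^(3/4)*x/5) + (C3*sin(3^(1/4)*5^(3/4)*x/5) + C4*cos(3^(1/4)*5^(3/4)*x/5))*exp(3^(1/4)*5^(3/4)*x/5)


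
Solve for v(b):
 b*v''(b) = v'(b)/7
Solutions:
 v(b) = C1 + C2*b^(8/7)


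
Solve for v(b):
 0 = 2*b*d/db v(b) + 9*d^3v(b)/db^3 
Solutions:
 v(b) = C1 + Integral(C2*airyai(-6^(1/3)*b/3) + C3*airybi(-6^(1/3)*b/3), b)


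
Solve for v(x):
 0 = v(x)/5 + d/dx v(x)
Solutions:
 v(x) = C1*exp(-x/5)


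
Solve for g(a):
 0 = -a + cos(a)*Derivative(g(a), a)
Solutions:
 g(a) = C1 + Integral(a/cos(a), a)


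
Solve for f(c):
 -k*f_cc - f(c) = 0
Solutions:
 f(c) = C1*exp(-c*sqrt(-1/k)) + C2*exp(c*sqrt(-1/k))


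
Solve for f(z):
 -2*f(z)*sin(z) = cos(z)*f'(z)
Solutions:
 f(z) = C1*cos(z)^2


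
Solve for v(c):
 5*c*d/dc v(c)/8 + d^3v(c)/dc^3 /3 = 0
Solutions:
 v(c) = C1 + Integral(C2*airyai(-15^(1/3)*c/2) + C3*airybi(-15^(1/3)*c/2), c)


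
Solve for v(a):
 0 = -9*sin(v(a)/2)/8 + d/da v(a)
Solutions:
 -9*a/8 + log(cos(v(a)/2) - 1) - log(cos(v(a)/2) + 1) = C1


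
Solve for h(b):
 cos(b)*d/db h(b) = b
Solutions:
 h(b) = C1 + Integral(b/cos(b), b)


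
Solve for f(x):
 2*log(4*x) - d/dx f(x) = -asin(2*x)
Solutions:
 f(x) = C1 + 2*x*log(x) + x*asin(2*x) - 2*x + 4*x*log(2) + sqrt(1 - 4*x^2)/2


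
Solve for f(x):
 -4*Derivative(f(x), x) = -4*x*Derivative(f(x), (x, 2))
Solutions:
 f(x) = C1 + C2*x^2


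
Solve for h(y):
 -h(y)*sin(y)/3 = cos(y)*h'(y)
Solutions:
 h(y) = C1*cos(y)^(1/3)


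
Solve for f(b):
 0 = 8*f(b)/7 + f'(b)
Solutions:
 f(b) = C1*exp(-8*b/7)


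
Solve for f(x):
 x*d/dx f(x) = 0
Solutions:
 f(x) = C1


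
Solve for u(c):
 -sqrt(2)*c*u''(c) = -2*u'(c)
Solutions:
 u(c) = C1 + C2*c^(1 + sqrt(2))


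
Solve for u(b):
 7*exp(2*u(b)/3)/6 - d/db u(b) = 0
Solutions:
 u(b) = 3*log(-sqrt(-1/(C1 + 7*b))) + 3*log(3)
 u(b) = 3*log(-1/(C1 + 7*b))/2 + 3*log(3)


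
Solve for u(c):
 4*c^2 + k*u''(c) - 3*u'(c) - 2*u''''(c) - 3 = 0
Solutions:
 u(c) = C1 + C2*exp(c*(-2*k/((-6^(1/3) + 2^(1/3)*3^(5/6)*I)*(sqrt(3)*sqrt(243 - 2*k^3) + 27)^(1/3)) + 6^(1/3)*(sqrt(3)*sqrt(243 - 2*k^3) + 27)^(1/3)/12 - 2^(1/3)*3^(5/6)*I*(sqrt(3)*sqrt(243 - 2*k^3) + 27)^(1/3)/12)) + C3*exp(c*(2*k/((6^(1/3) + 2^(1/3)*3^(5/6)*I)*(sqrt(3)*sqrt(243 - 2*k^3) + 27)^(1/3)) + 6^(1/3)*(sqrt(3)*sqrt(243 - 2*k^3) + 27)^(1/3)/12 + 2^(1/3)*3^(5/6)*I*(sqrt(3)*sqrt(243 - 2*k^3) + 27)^(1/3)/12)) + C4*exp(-6^(1/3)*c*(6^(1/3)*k/(sqrt(3)*sqrt(243 - 2*k^3) + 27)^(1/3) + (sqrt(3)*sqrt(243 - 2*k^3) + 27)^(1/3))/6) + 4*c^3/9 + 4*c^2*k/9 + 8*c*k^2/27 - c


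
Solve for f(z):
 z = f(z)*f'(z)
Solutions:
 f(z) = -sqrt(C1 + z^2)
 f(z) = sqrt(C1 + z^2)


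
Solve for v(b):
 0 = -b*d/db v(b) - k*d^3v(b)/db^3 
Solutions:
 v(b) = C1 + Integral(C2*airyai(b*(-1/k)^(1/3)) + C3*airybi(b*(-1/k)^(1/3)), b)


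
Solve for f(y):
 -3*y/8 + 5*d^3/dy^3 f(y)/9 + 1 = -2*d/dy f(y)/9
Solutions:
 f(y) = C1 + C2*sin(sqrt(10)*y/5) + C3*cos(sqrt(10)*y/5) + 27*y^2/32 - 9*y/2


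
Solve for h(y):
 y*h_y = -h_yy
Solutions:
 h(y) = C1 + C2*erf(sqrt(2)*y/2)


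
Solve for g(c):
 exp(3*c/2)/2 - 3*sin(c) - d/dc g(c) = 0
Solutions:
 g(c) = C1 + exp(3*c/2)/3 + 3*cos(c)


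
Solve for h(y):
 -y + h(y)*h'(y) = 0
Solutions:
 h(y) = -sqrt(C1 + y^2)
 h(y) = sqrt(C1 + y^2)


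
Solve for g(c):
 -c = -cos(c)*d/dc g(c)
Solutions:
 g(c) = C1 + Integral(c/cos(c), c)


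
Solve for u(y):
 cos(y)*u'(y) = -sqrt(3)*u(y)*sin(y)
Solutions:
 u(y) = C1*cos(y)^(sqrt(3))


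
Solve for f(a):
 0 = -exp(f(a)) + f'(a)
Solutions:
 f(a) = log(-1/(C1 + a))


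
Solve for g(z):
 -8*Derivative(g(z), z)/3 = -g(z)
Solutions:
 g(z) = C1*exp(3*z/8)


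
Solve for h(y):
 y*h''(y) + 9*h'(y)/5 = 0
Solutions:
 h(y) = C1 + C2/y^(4/5)


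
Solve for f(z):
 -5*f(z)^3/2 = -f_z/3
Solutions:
 f(z) = -sqrt(-1/(C1 + 15*z))
 f(z) = sqrt(-1/(C1 + 15*z))


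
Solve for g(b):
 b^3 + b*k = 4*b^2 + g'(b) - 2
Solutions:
 g(b) = C1 + b^4/4 - 4*b^3/3 + b^2*k/2 + 2*b


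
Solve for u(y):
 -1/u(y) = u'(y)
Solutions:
 u(y) = -sqrt(C1 - 2*y)
 u(y) = sqrt(C1 - 2*y)


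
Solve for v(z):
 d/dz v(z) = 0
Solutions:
 v(z) = C1


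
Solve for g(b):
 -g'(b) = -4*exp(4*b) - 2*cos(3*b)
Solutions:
 g(b) = C1 + exp(4*b) + 2*sin(3*b)/3


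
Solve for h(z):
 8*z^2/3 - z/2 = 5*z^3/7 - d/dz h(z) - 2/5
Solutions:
 h(z) = C1 + 5*z^4/28 - 8*z^3/9 + z^2/4 - 2*z/5


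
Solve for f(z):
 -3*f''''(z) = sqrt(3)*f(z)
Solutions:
 f(z) = (C1*sin(sqrt(2)*3^(7/8)*z/6) + C2*cos(sqrt(2)*3^(7/8)*z/6))*exp(-sqrt(2)*3^(7/8)*z/6) + (C3*sin(sqrt(2)*3^(7/8)*z/6) + C4*cos(sqrt(2)*3^(7/8)*z/6))*exp(sqrt(2)*3^(7/8)*z/6)


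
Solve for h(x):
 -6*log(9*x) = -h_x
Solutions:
 h(x) = C1 + 6*x*log(x) - 6*x + x*log(531441)


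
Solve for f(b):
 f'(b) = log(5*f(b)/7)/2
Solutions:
 -2*Integral(1/(log(_y) - log(7) + log(5)), (_y, f(b))) = C1 - b


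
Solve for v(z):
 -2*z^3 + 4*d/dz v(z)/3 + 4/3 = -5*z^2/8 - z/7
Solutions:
 v(z) = C1 + 3*z^4/8 - 5*z^3/32 - 3*z^2/56 - z


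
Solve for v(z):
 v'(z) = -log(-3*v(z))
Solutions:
 Integral(1/(log(-_y) + log(3)), (_y, v(z))) = C1 - z


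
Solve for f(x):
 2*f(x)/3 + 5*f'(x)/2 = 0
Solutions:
 f(x) = C1*exp(-4*x/15)


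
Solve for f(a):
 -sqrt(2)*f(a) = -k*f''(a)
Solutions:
 f(a) = C1*exp(-2^(1/4)*a*sqrt(1/k)) + C2*exp(2^(1/4)*a*sqrt(1/k))


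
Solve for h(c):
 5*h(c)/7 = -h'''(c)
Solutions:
 h(c) = C3*exp(-5^(1/3)*7^(2/3)*c/7) + (C1*sin(sqrt(3)*5^(1/3)*7^(2/3)*c/14) + C2*cos(sqrt(3)*5^(1/3)*7^(2/3)*c/14))*exp(5^(1/3)*7^(2/3)*c/14)


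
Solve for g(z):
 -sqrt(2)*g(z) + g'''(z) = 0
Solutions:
 g(z) = C3*exp(2^(1/6)*z) + (C1*sin(2^(1/6)*sqrt(3)*z/2) + C2*cos(2^(1/6)*sqrt(3)*z/2))*exp(-2^(1/6)*z/2)


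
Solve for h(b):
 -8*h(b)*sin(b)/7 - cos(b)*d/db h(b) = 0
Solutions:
 h(b) = C1*cos(b)^(8/7)


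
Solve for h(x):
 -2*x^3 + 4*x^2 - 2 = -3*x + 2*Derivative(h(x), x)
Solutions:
 h(x) = C1 - x^4/4 + 2*x^3/3 + 3*x^2/4 - x


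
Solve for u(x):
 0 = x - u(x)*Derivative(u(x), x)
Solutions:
 u(x) = -sqrt(C1 + x^2)
 u(x) = sqrt(C1 + x^2)


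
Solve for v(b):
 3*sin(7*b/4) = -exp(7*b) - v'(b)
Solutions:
 v(b) = C1 - exp(7*b)/7 + 12*cos(7*b/4)/7


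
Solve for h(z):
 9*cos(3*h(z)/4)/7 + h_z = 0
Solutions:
 9*z/7 - 2*log(sin(3*h(z)/4) - 1)/3 + 2*log(sin(3*h(z)/4) + 1)/3 = C1


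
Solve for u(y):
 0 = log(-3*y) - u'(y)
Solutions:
 u(y) = C1 + y*log(-y) + y*(-1 + log(3))


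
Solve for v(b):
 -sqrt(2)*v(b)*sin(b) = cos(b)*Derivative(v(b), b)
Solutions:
 v(b) = C1*cos(b)^(sqrt(2))


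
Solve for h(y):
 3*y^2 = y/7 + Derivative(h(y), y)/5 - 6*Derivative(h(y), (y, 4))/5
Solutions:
 h(y) = C1 + C4*exp(6^(2/3)*y/6) + 5*y^3 - 5*y^2/14 + (C2*sin(2^(2/3)*3^(1/6)*y/4) + C3*cos(2^(2/3)*3^(1/6)*y/4))*exp(-6^(2/3)*y/12)


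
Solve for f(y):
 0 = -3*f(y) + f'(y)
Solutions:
 f(y) = C1*exp(3*y)


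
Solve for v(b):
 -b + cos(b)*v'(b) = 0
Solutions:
 v(b) = C1 + Integral(b/cos(b), b)


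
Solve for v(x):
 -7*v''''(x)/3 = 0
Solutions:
 v(x) = C1 + C2*x + C3*x^2 + C4*x^3


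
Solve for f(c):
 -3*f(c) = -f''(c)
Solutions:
 f(c) = C1*exp(-sqrt(3)*c) + C2*exp(sqrt(3)*c)


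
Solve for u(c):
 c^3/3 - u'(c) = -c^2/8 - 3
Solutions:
 u(c) = C1 + c^4/12 + c^3/24 + 3*c


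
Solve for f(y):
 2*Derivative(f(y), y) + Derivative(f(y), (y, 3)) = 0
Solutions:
 f(y) = C1 + C2*sin(sqrt(2)*y) + C3*cos(sqrt(2)*y)


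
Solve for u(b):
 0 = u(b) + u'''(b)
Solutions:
 u(b) = C3*exp(-b) + (C1*sin(sqrt(3)*b/2) + C2*cos(sqrt(3)*b/2))*exp(b/2)


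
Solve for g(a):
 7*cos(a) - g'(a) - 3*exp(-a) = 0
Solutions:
 g(a) = C1 + 7*sin(a) + 3*exp(-a)


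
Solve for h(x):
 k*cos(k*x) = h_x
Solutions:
 h(x) = C1 + sin(k*x)


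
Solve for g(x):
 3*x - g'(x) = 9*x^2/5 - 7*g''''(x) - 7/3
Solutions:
 g(x) = C1 + C4*exp(7^(2/3)*x/7) - 3*x^3/5 + 3*x^2/2 + 7*x/3 + (C2*sin(sqrt(3)*7^(2/3)*x/14) + C3*cos(sqrt(3)*7^(2/3)*x/14))*exp(-7^(2/3)*x/14)


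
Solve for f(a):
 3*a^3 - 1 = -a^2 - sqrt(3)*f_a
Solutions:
 f(a) = C1 - sqrt(3)*a^4/4 - sqrt(3)*a^3/9 + sqrt(3)*a/3


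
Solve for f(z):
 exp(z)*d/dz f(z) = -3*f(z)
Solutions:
 f(z) = C1*exp(3*exp(-z))


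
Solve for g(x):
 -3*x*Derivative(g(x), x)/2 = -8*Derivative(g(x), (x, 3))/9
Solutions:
 g(x) = C1 + Integral(C2*airyai(3*2^(2/3)*x/4) + C3*airybi(3*2^(2/3)*x/4), x)


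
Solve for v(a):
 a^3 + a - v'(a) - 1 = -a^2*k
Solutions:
 v(a) = C1 + a^4/4 + a^3*k/3 + a^2/2 - a


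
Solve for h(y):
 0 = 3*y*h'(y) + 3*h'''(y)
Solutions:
 h(y) = C1 + Integral(C2*airyai(-y) + C3*airybi(-y), y)


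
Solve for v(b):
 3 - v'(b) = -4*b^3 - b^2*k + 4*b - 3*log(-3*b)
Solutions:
 v(b) = C1 + b^4 + b^3*k/3 - 2*b^2 + 3*b*log(-b) + 3*b*log(3)


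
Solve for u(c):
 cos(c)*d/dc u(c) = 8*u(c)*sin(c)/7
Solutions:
 u(c) = C1/cos(c)^(8/7)


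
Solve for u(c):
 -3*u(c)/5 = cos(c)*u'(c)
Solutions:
 u(c) = C1*(sin(c) - 1)^(3/10)/(sin(c) + 1)^(3/10)


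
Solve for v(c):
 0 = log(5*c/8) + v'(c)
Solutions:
 v(c) = C1 - c*log(c) + c*log(8/5) + c


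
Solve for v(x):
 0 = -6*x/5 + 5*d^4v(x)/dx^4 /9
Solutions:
 v(x) = C1 + C2*x + C3*x^2 + C4*x^3 + 9*x^5/500


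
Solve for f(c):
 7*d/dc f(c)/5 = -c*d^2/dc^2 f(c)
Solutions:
 f(c) = C1 + C2/c^(2/5)


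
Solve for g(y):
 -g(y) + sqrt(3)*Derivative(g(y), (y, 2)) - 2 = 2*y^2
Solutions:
 g(y) = C1*exp(-3^(3/4)*y/3) + C2*exp(3^(3/4)*y/3) - 2*y^2 - 4*sqrt(3) - 2


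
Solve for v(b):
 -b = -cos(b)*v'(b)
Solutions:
 v(b) = C1 + Integral(b/cos(b), b)


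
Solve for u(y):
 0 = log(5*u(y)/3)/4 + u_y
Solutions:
 -4*Integral(1/(-log(_y) - log(5) + log(3)), (_y, u(y))) = C1 - y


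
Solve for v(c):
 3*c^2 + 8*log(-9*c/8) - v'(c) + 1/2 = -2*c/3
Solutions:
 v(c) = C1 + c^3 + c^2/3 + 8*c*log(-c) + c*(-24*log(2) - 15/2 + 16*log(3))


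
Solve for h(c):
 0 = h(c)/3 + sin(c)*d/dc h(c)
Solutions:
 h(c) = C1*(cos(c) + 1)^(1/6)/(cos(c) - 1)^(1/6)


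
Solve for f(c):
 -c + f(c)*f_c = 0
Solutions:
 f(c) = -sqrt(C1 + c^2)
 f(c) = sqrt(C1 + c^2)


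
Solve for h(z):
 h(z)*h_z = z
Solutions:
 h(z) = -sqrt(C1 + z^2)
 h(z) = sqrt(C1 + z^2)


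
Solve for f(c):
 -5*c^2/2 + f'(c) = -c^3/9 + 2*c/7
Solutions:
 f(c) = C1 - c^4/36 + 5*c^3/6 + c^2/7


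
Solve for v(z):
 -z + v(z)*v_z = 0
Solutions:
 v(z) = -sqrt(C1 + z^2)
 v(z) = sqrt(C1 + z^2)


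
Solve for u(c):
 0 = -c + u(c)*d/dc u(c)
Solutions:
 u(c) = -sqrt(C1 + c^2)
 u(c) = sqrt(C1 + c^2)


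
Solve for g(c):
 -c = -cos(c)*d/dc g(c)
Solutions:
 g(c) = C1 + Integral(c/cos(c), c)


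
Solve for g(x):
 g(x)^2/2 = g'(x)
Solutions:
 g(x) = -2/(C1 + x)


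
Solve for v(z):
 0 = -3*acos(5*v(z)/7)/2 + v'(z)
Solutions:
 Integral(1/acos(5*_y/7), (_y, v(z))) = C1 + 3*z/2


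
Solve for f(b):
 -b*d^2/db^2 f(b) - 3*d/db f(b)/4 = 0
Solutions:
 f(b) = C1 + C2*b^(1/4)


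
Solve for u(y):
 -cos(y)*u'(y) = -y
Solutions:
 u(y) = C1 + Integral(y/cos(y), y)


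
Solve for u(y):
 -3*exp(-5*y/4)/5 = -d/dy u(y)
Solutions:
 u(y) = C1 - 12*exp(-5*y/4)/25


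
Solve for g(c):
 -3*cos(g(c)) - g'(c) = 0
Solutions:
 g(c) = pi - asin((C1 + exp(6*c))/(C1 - exp(6*c)))
 g(c) = asin((C1 + exp(6*c))/(C1 - exp(6*c)))


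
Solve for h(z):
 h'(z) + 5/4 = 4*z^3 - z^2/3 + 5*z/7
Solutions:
 h(z) = C1 + z^4 - z^3/9 + 5*z^2/14 - 5*z/4


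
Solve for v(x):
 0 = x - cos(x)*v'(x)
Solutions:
 v(x) = C1 + Integral(x/cos(x), x)


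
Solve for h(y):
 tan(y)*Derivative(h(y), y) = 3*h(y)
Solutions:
 h(y) = C1*sin(y)^3


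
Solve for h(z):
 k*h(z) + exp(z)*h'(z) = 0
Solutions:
 h(z) = C1*exp(k*exp(-z))


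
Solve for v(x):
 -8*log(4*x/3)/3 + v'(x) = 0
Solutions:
 v(x) = C1 + 8*x*log(x)/3 - 8*x*log(3)/3 - 8*x/3 + 16*x*log(2)/3


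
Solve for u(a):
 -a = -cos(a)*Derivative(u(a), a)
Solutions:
 u(a) = C1 + Integral(a/cos(a), a)


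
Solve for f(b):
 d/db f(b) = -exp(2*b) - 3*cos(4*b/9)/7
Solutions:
 f(b) = C1 - exp(2*b)/2 - 27*sin(4*b/9)/28


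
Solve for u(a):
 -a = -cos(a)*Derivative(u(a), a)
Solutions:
 u(a) = C1 + Integral(a/cos(a), a)


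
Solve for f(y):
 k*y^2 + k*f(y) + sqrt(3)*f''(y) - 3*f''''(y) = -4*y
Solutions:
 f(y) = C1*exp(-sqrt(2)*3^(3/4)*y*sqrt(1 - sqrt(4*k + 1))/6) + C2*exp(sqrt(2)*3^(3/4)*y*sqrt(1 - sqrt(4*k + 1))/6) + C3*exp(-sqrt(2)*3^(3/4)*y*sqrt(sqrt(4*k + 1) + 1)/6) + C4*exp(sqrt(2)*3^(3/4)*y*sqrt(sqrt(4*k + 1) + 1)/6) - y^2 - 4*y/k + 2*sqrt(3)/k


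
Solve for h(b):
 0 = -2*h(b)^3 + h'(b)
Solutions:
 h(b) = -sqrt(2)*sqrt(-1/(C1 + 2*b))/2
 h(b) = sqrt(2)*sqrt(-1/(C1 + 2*b))/2


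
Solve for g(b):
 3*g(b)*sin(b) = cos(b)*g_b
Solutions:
 g(b) = C1/cos(b)^3


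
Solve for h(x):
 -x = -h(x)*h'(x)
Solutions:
 h(x) = -sqrt(C1 + x^2)
 h(x) = sqrt(C1 + x^2)


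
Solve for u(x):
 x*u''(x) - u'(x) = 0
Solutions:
 u(x) = C1 + C2*x^2


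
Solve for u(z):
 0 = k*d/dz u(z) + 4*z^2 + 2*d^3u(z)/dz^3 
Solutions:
 u(z) = C1 + C2*exp(-sqrt(2)*z*sqrt(-k)/2) + C3*exp(sqrt(2)*z*sqrt(-k)/2) - 4*z^3/(3*k) + 16*z/k^2


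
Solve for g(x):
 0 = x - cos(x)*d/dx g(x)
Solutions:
 g(x) = C1 + Integral(x/cos(x), x)


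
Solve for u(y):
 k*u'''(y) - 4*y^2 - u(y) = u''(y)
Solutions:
 u(y) = C1*exp(y*(-(sqrt(((27 + 2/k^2)^2 - 4/k^4)/k^2)/2 - 27/(2*k) - 1/k^3)^(1/3) + 1/k - 1/(k^2*(sqrt(((27 + 2/k^2)^2 - 4/k^4)/k^2)/2 - 27/(2*k) - 1/k^3)^(1/3)))/3) + C2*exp(y*((sqrt(((27 + 2/k^2)^2 - 4/k^4)/k^2)/2 - 27/(2*k) - 1/k^3)^(1/3) - sqrt(3)*I*(sqrt(((27 + 2/k^2)^2 - 4/k^4)/k^2)/2 - 27/(2*k) - 1/k^3)^(1/3) + 2/k - 4/(k^2*(-1 + sqrt(3)*I)*(sqrt(((27 + 2/k^2)^2 - 4/k^4)/k^2)/2 - 27/(2*k) - 1/k^3)^(1/3)))/6) + C3*exp(y*((sqrt(((27 + 2/k^2)^2 - 4/k^4)/k^2)/2 - 27/(2*k) - 1/k^3)^(1/3) + sqrt(3)*I*(sqrt(((27 + 2/k^2)^2 - 4/k^4)/k^2)/2 - 27/(2*k) - 1/k^3)^(1/3) + 2/k + 4/(k^2*(1 + sqrt(3)*I)*(sqrt(((27 + 2/k^2)^2 - 4/k^4)/k^2)/2 - 27/(2*k) - 1/k^3)^(1/3)))/6) - 4*y^2 + 8


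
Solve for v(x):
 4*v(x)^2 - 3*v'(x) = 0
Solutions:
 v(x) = -3/(C1 + 4*x)


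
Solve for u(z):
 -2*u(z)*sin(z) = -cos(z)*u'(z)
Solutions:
 u(z) = C1/cos(z)^2


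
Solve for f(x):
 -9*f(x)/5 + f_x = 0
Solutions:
 f(x) = C1*exp(9*x/5)


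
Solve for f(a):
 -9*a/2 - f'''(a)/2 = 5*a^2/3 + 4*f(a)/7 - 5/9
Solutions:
 f(a) = C3*exp(-2*7^(2/3)*a/7) - 35*a^2/12 - 63*a/8 + (C1*sin(sqrt(3)*7^(2/3)*a/7) + C2*cos(sqrt(3)*7^(2/3)*a/7))*exp(7^(2/3)*a/7) + 35/36


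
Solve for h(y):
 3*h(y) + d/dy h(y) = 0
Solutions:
 h(y) = C1*exp(-3*y)


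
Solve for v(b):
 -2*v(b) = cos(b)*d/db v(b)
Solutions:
 v(b) = C1*(sin(b) - 1)/(sin(b) + 1)


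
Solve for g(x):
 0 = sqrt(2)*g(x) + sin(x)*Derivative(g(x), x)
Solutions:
 g(x) = C1*(cos(x) + 1)^(sqrt(2)/2)/(cos(x) - 1)^(sqrt(2)/2)


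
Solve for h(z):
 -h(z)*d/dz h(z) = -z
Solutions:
 h(z) = -sqrt(C1 + z^2)
 h(z) = sqrt(C1 + z^2)


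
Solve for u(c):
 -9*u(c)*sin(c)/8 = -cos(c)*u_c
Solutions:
 u(c) = C1/cos(c)^(9/8)


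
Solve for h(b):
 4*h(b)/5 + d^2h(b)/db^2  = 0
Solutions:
 h(b) = C1*sin(2*sqrt(5)*b/5) + C2*cos(2*sqrt(5)*b/5)


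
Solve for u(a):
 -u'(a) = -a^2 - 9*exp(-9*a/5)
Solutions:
 u(a) = C1 + a^3/3 - 5*exp(-9*a/5)


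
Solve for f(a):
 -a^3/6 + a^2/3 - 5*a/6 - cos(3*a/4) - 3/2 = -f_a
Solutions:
 f(a) = C1 + a^4/24 - a^3/9 + 5*a^2/12 + 3*a/2 + 4*sin(3*a/4)/3


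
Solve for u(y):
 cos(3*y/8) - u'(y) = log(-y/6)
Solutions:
 u(y) = C1 - y*log(-y) + y + y*log(6) + 8*sin(3*y/8)/3


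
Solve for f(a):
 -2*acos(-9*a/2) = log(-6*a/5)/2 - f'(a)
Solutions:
 f(a) = C1 + a*log(-a)/2 + 2*a*acos(-9*a/2) - a*log(5) - a/2 + a*log(30)/2 + 2*sqrt(4 - 81*a^2)/9


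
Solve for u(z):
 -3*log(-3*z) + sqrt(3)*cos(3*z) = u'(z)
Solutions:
 u(z) = C1 - 3*z*log(-z) - 3*z*log(3) + 3*z + sqrt(3)*sin(3*z)/3


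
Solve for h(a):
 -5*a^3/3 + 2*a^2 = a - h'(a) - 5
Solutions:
 h(a) = C1 + 5*a^4/12 - 2*a^3/3 + a^2/2 - 5*a


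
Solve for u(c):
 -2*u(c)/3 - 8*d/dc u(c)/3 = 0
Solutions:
 u(c) = C1*exp(-c/4)


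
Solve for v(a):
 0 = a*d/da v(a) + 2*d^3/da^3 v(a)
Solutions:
 v(a) = C1 + Integral(C2*airyai(-2^(2/3)*a/2) + C3*airybi(-2^(2/3)*a/2), a)


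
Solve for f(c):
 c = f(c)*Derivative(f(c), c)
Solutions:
 f(c) = -sqrt(C1 + c^2)
 f(c) = sqrt(C1 + c^2)


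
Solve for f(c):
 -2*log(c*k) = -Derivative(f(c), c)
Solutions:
 f(c) = C1 + 2*c*log(c*k) - 2*c


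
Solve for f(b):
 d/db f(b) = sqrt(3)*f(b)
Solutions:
 f(b) = C1*exp(sqrt(3)*b)


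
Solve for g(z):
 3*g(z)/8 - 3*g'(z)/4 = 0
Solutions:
 g(z) = C1*exp(z/2)


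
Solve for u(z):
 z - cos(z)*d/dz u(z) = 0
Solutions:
 u(z) = C1 + Integral(z/cos(z), z)


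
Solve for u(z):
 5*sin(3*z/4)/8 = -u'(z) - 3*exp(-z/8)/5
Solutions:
 u(z) = C1 + 5*cos(3*z/4)/6 + 24*exp(-z/8)/5


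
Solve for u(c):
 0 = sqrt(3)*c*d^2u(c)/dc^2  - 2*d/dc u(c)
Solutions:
 u(c) = C1 + C2*c^(1 + 2*sqrt(3)/3)


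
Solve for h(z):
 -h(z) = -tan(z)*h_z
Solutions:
 h(z) = C1*sin(z)


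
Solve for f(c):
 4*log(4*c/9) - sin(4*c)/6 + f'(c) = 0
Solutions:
 f(c) = C1 - 4*c*log(c) - 8*c*log(2) + 4*c + 8*c*log(3) - cos(4*c)/24


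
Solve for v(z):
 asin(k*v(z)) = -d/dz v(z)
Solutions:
 Integral(1/asin(_y*k), (_y, v(z))) = C1 - z


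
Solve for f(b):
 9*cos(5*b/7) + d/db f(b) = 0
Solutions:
 f(b) = C1 - 63*sin(5*b/7)/5


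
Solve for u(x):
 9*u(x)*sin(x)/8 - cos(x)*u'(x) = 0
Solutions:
 u(x) = C1/cos(x)^(9/8)


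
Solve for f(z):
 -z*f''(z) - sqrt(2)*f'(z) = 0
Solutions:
 f(z) = C1 + C2*z^(1 - sqrt(2))


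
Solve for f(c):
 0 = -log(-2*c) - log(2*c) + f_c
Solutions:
 f(c) = C1 + 2*c*log(c) + c*(-2 + 2*log(2) + I*pi)


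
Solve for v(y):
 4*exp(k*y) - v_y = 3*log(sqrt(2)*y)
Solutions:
 v(y) = C1 - 3*y*log(y) + y*(3 - 3*log(2)/2) + Piecewise((4*exp(k*y)/k, Ne(k, 0)), (4*y, True))


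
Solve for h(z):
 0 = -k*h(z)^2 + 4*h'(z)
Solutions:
 h(z) = -4/(C1 + k*z)


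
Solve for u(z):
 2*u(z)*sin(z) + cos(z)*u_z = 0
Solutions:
 u(z) = C1*cos(z)^2


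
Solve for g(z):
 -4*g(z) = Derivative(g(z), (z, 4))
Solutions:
 g(z) = (C1*sin(z) + C2*cos(z))*exp(-z) + (C3*sin(z) + C4*cos(z))*exp(z)


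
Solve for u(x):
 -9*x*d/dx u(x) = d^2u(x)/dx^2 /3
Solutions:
 u(x) = C1 + C2*erf(3*sqrt(6)*x/2)


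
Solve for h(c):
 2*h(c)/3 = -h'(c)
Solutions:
 h(c) = C1*exp(-2*c/3)


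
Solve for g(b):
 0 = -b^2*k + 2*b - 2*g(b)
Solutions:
 g(b) = b*(-b*k + 2)/2


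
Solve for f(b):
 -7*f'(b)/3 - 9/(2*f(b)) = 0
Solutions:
 f(b) = -sqrt(C1 - 189*b)/7
 f(b) = sqrt(C1 - 189*b)/7


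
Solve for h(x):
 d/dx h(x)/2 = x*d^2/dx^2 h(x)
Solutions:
 h(x) = C1 + C2*x^(3/2)


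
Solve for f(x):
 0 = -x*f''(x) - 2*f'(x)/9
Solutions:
 f(x) = C1 + C2*x^(7/9)


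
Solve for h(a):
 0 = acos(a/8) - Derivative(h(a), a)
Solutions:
 h(a) = C1 + a*acos(a/8) - sqrt(64 - a^2)


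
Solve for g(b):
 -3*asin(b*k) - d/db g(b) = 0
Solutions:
 g(b) = C1 - 3*Piecewise((b*asin(b*k) + sqrt(-b^2*k^2 + 1)/k, Ne(k, 0)), (0, True))


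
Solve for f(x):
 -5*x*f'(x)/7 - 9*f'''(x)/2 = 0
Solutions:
 f(x) = C1 + Integral(C2*airyai(-1470^(1/3)*x/21) + C3*airybi(-1470^(1/3)*x/21), x)


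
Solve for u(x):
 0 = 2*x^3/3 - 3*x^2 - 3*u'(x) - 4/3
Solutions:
 u(x) = C1 + x^4/18 - x^3/3 - 4*x/9


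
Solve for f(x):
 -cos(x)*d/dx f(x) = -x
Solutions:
 f(x) = C1 + Integral(x/cos(x), x)


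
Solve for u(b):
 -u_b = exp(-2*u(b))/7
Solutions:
 u(b) = log(-sqrt(C1 - 14*b)) - log(7)
 u(b) = log(C1 - 14*b)/2 - log(7)


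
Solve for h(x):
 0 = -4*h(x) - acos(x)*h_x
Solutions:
 h(x) = C1*exp(-4*Integral(1/acos(x), x))


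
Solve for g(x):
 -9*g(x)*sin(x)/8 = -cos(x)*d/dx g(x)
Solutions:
 g(x) = C1/cos(x)^(9/8)


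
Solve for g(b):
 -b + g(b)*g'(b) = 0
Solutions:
 g(b) = -sqrt(C1 + b^2)
 g(b) = sqrt(C1 + b^2)


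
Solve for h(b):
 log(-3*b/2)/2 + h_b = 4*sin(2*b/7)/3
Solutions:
 h(b) = C1 - b*log(-b)/2 - b*log(3) + b/2 + b*log(6)/2 - 14*cos(2*b/7)/3


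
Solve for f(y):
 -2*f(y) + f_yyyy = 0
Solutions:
 f(y) = C1*exp(-2^(1/4)*y) + C2*exp(2^(1/4)*y) + C3*sin(2^(1/4)*y) + C4*cos(2^(1/4)*y)


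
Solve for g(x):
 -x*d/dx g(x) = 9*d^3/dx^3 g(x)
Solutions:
 g(x) = C1 + Integral(C2*airyai(-3^(1/3)*x/3) + C3*airybi(-3^(1/3)*x/3), x)


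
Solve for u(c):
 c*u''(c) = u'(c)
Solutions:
 u(c) = C1 + C2*c^2


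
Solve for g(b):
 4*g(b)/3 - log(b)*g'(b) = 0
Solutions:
 g(b) = C1*exp(4*li(b)/3)


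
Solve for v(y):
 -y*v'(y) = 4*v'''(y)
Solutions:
 v(y) = C1 + Integral(C2*airyai(-2^(1/3)*y/2) + C3*airybi(-2^(1/3)*y/2), y)


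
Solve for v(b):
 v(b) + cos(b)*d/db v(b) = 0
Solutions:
 v(b) = C1*sqrt(sin(b) - 1)/sqrt(sin(b) + 1)


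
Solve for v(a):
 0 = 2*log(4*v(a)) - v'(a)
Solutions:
 -Integral(1/(log(_y) + 2*log(2)), (_y, v(a)))/2 = C1 - a


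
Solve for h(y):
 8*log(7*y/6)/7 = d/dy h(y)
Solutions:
 h(y) = C1 + 8*y*log(y)/7 - 8*y*log(6)/7 - 8*y/7 + 8*y*log(7)/7


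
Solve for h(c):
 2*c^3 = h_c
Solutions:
 h(c) = C1 + c^4/2


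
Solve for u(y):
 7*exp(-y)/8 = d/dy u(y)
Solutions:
 u(y) = C1 - 7*exp(-y)/8


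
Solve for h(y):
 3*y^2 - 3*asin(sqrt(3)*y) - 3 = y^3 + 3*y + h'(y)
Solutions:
 h(y) = C1 - y^4/4 + y^3 - 3*y^2/2 - 3*y*asin(sqrt(3)*y) - 3*y - sqrt(3)*sqrt(1 - 3*y^2)


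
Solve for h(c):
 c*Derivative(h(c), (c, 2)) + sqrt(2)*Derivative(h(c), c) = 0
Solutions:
 h(c) = C1 + C2*c^(1 - sqrt(2))


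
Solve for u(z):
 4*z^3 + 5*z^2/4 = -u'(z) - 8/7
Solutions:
 u(z) = C1 - z^4 - 5*z^3/12 - 8*z/7


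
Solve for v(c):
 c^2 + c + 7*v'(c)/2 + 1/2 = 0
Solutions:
 v(c) = C1 - 2*c^3/21 - c^2/7 - c/7


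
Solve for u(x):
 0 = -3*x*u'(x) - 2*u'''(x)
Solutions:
 u(x) = C1 + Integral(C2*airyai(-2^(2/3)*3^(1/3)*x/2) + C3*airybi(-2^(2/3)*3^(1/3)*x/2), x)


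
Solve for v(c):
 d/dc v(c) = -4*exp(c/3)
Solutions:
 v(c) = C1 - 12*exp(c/3)


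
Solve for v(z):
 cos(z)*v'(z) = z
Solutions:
 v(z) = C1 + Integral(z/cos(z), z)


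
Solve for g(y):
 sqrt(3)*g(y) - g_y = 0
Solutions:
 g(y) = C1*exp(sqrt(3)*y)


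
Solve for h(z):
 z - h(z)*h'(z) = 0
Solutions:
 h(z) = -sqrt(C1 + z^2)
 h(z) = sqrt(C1 + z^2)


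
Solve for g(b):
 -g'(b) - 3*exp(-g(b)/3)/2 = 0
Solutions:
 g(b) = 3*log(C1 - b/2)


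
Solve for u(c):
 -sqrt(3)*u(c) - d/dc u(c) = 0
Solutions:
 u(c) = C1*exp(-sqrt(3)*c)


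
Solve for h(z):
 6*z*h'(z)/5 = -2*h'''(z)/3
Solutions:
 h(z) = C1 + Integral(C2*airyai(-15^(2/3)*z/5) + C3*airybi(-15^(2/3)*z/5), z)


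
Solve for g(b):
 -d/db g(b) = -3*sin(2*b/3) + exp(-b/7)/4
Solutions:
 g(b) = C1 - 9*cos(2*b/3)/2 + 7*exp(-b/7)/4


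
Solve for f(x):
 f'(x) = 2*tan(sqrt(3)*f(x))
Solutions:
 f(x) = sqrt(3)*(pi - asin(C1*exp(2*sqrt(3)*x)))/3
 f(x) = sqrt(3)*asin(C1*exp(2*sqrt(3)*x))/3


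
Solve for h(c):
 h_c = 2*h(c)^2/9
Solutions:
 h(c) = -9/(C1 + 2*c)


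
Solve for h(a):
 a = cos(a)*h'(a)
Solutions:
 h(a) = C1 + Integral(a/cos(a), a)


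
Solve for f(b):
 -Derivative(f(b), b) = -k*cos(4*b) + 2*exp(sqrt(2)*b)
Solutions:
 f(b) = C1 + k*sin(4*b)/4 - sqrt(2)*exp(sqrt(2)*b)


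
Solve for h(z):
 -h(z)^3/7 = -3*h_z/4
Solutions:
 h(z) = -sqrt(42)*sqrt(-1/(C1 + 4*z))/2
 h(z) = sqrt(42)*sqrt(-1/(C1 + 4*z))/2


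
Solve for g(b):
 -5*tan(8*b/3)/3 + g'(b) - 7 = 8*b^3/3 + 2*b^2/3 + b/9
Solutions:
 g(b) = C1 + 2*b^4/3 + 2*b^3/9 + b^2/18 + 7*b - 5*log(cos(8*b/3))/8


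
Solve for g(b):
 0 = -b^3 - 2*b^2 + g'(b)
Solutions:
 g(b) = C1 + b^4/4 + 2*b^3/3


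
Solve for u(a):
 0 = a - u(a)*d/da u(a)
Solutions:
 u(a) = -sqrt(C1 + a^2)
 u(a) = sqrt(C1 + a^2)


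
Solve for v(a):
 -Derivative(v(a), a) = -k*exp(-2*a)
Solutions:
 v(a) = C1 - k*exp(-2*a)/2


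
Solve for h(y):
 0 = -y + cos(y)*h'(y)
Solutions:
 h(y) = C1 + Integral(y/cos(y), y)


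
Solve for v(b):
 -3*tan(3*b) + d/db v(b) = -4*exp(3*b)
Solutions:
 v(b) = C1 - 4*exp(3*b)/3 - log(cos(3*b))


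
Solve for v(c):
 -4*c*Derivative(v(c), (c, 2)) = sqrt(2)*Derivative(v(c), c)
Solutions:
 v(c) = C1 + C2*c^(1 - sqrt(2)/4)


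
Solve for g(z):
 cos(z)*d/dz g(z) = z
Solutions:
 g(z) = C1 + Integral(z/cos(z), z)


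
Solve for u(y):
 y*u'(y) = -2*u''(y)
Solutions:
 u(y) = C1 + C2*erf(y/2)


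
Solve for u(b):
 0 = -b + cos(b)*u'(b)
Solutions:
 u(b) = C1 + Integral(b/cos(b), b)


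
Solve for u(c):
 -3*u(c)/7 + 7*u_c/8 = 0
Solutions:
 u(c) = C1*exp(24*c/49)


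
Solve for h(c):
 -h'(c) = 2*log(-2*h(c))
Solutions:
 Integral(1/(log(-_y) + log(2)), (_y, h(c)))/2 = C1 - c


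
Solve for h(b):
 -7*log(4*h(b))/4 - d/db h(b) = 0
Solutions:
 4*Integral(1/(log(_y) + 2*log(2)), (_y, h(b)))/7 = C1 - b


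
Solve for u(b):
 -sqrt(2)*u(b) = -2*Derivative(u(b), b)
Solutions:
 u(b) = C1*exp(sqrt(2)*b/2)


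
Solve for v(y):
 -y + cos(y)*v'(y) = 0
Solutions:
 v(y) = C1 + Integral(y/cos(y), y)


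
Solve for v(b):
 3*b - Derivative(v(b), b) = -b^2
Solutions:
 v(b) = C1 + b^3/3 + 3*b^2/2


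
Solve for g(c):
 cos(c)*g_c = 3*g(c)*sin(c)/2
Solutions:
 g(c) = C1/cos(c)^(3/2)


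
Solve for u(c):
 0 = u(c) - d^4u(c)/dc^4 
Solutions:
 u(c) = C1*exp(-c) + C2*exp(c) + C3*sin(c) + C4*cos(c)


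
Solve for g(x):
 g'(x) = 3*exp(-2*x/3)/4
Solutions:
 g(x) = C1 - 9*exp(-2*x/3)/8


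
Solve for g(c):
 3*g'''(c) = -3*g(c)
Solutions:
 g(c) = C3*exp(-c) + (C1*sin(sqrt(3)*c/2) + C2*cos(sqrt(3)*c/2))*exp(c/2)


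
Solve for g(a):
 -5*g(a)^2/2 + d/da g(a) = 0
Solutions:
 g(a) = -2/(C1 + 5*a)


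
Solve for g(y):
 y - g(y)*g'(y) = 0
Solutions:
 g(y) = -sqrt(C1 + y^2)
 g(y) = sqrt(C1 + y^2)


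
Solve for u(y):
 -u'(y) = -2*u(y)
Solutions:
 u(y) = C1*exp(2*y)


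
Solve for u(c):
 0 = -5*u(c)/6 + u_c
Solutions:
 u(c) = C1*exp(5*c/6)


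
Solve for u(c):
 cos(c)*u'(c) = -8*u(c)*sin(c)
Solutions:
 u(c) = C1*cos(c)^8


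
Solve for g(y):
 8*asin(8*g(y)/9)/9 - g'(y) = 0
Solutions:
 Integral(1/asin(8*_y/9), (_y, g(y))) = C1 + 8*y/9


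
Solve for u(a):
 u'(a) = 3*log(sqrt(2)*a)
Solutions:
 u(a) = C1 + 3*a*log(a) - 3*a + 3*a*log(2)/2


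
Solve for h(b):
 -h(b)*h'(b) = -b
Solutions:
 h(b) = -sqrt(C1 + b^2)
 h(b) = sqrt(C1 + b^2)


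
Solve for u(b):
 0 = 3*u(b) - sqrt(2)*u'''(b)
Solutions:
 u(b) = C3*exp(2^(5/6)*3^(1/3)*b/2) + (C1*sin(6^(5/6)*b/4) + C2*cos(6^(5/6)*b/4))*exp(-2^(5/6)*3^(1/3)*b/4)


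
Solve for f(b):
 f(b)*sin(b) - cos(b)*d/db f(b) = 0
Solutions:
 f(b) = C1/cos(b)


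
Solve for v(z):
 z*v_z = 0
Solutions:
 v(z) = C1


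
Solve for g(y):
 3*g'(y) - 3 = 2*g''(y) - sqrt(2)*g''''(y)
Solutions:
 g(y) = C1 + C2*exp(y*(4*2^(1/6)*3^(2/3)/(2*sqrt(3)*sqrt(243/2 - 8*sqrt(2)) + 27*sqrt(2))^(1/3) + 6^(1/3)*(2*sqrt(3)*sqrt(243/2 - 8*sqrt(2)) + 27*sqrt(2))^(1/3))/12)*sin(sqrt(3)*y*(-2^(1/6)/(2*sqrt(6561/2 - 216*sqrt(2)) + 81*sqrt(2))^(1/3) + 2^(1/3)*(2*sqrt(6561/2 - 216*sqrt(2)) + 81*sqrt(2))^(1/3)/12)) + C3*exp(y*(4*2^(1/6)*3^(2/3)/(2*sqrt(3)*sqrt(243/2 - 8*sqrt(2)) + 27*sqrt(2))^(1/3) + 6^(1/3)*(2*sqrt(3)*sqrt(243/2 - 8*sqrt(2)) + 27*sqrt(2))^(1/3))/12)*cos(sqrt(3)*y*(-2^(1/6)/(2*sqrt(6561/2 - 216*sqrt(2)) + 81*sqrt(2))^(1/3) + 2^(1/3)*(2*sqrt(6561/2 - 216*sqrt(2)) + 81*sqrt(2))^(1/3)/12)) + C4*exp(-y*(4*2^(1/6)*3^(2/3)/(2*sqrt(3)*sqrt(243/2 - 8*sqrt(2)) + 27*sqrt(2))^(1/3) + 6^(1/3)*(2*sqrt(3)*sqrt(243/2 - 8*sqrt(2)) + 27*sqrt(2))^(1/3))/6) + y


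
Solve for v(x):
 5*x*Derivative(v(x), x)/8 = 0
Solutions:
 v(x) = C1


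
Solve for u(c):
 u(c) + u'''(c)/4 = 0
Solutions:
 u(c) = C3*exp(-2^(2/3)*c) + (C1*sin(2^(2/3)*sqrt(3)*c/2) + C2*cos(2^(2/3)*sqrt(3)*c/2))*exp(2^(2/3)*c/2)


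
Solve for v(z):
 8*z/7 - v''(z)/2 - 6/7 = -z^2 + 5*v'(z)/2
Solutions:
 v(z) = C1 + C2*exp(-5*z) + 2*z^3/15 + 26*z^2/175 - 352*z/875


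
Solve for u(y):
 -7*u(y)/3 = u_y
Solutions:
 u(y) = C1*exp(-7*y/3)


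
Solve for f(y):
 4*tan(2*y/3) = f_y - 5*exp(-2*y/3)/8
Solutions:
 f(y) = C1 + 3*log(tan(2*y/3)^2 + 1) - 15*exp(-2*y/3)/16


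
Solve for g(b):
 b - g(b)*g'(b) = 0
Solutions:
 g(b) = -sqrt(C1 + b^2)
 g(b) = sqrt(C1 + b^2)


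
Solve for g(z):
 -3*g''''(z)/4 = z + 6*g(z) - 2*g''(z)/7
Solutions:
 g(z) = -z/6 + (C1*sin(2^(3/4)*z*sin(atan(sqrt(878)/2)/2)) + C2*cos(2^(3/4)*z*sin(atan(sqrt(878)/2)/2)))*exp(-2^(3/4)*z*cos(atan(sqrt(878)/2)/2)) + (C3*sin(2^(3/4)*z*sin(atan(sqrt(878)/2)/2)) + C4*cos(2^(3/4)*z*sin(atan(sqrt(878)/2)/2)))*exp(2^(3/4)*z*cos(atan(sqrt(878)/2)/2))


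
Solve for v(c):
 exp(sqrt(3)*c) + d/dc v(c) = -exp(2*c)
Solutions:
 v(c) = C1 - exp(2*c)/2 - sqrt(3)*exp(sqrt(3)*c)/3


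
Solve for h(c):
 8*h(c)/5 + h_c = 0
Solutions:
 h(c) = C1*exp(-8*c/5)


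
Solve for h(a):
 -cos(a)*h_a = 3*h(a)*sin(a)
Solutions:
 h(a) = C1*cos(a)^3


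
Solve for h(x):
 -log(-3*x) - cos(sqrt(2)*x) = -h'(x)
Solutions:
 h(x) = C1 + x*log(-x) - x + x*log(3) + sqrt(2)*sin(sqrt(2)*x)/2


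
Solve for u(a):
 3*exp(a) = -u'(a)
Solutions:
 u(a) = C1 - 3*exp(a)


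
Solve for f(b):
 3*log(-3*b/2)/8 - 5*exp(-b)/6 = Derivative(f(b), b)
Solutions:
 f(b) = C1 + 3*b*log(-b)/8 + 3*b*(-1 - log(2) + log(3))/8 + 5*exp(-b)/6


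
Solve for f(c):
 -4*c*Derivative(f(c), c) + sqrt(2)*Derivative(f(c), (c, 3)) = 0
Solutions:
 f(c) = C1 + Integral(C2*airyai(sqrt(2)*c) + C3*airybi(sqrt(2)*c), c)


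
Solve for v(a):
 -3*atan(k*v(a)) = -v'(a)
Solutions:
 Integral(1/atan(_y*k), (_y, v(a))) = C1 + 3*a


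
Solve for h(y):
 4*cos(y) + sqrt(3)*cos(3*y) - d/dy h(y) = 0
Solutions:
 h(y) = C1 + 4*sin(y) + sqrt(3)*sin(3*y)/3


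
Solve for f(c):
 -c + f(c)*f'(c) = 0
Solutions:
 f(c) = -sqrt(C1 + c^2)
 f(c) = sqrt(C1 + c^2)


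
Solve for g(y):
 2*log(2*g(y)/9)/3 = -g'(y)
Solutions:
 3*Integral(1/(log(_y) - 2*log(3) + log(2)), (_y, g(y)))/2 = C1 - y


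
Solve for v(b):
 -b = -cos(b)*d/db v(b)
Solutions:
 v(b) = C1 + Integral(b/cos(b), b)


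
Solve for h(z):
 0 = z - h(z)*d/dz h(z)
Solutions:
 h(z) = -sqrt(C1 + z^2)
 h(z) = sqrt(C1 + z^2)


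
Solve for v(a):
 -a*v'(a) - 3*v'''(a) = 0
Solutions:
 v(a) = C1 + Integral(C2*airyai(-3^(2/3)*a/3) + C3*airybi(-3^(2/3)*a/3), a)


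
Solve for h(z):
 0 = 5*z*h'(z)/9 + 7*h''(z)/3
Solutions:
 h(z) = C1 + C2*erf(sqrt(210)*z/42)


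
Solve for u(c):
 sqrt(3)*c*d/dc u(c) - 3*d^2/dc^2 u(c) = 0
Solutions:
 u(c) = C1 + C2*erfi(sqrt(2)*3^(3/4)*c/6)


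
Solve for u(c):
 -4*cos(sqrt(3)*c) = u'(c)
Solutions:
 u(c) = C1 - 4*sqrt(3)*sin(sqrt(3)*c)/3


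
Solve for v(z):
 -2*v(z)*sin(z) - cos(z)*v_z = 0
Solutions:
 v(z) = C1*cos(z)^2


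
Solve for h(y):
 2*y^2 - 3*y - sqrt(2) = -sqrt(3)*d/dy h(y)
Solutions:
 h(y) = C1 - 2*sqrt(3)*y^3/9 + sqrt(3)*y^2/2 + sqrt(6)*y/3


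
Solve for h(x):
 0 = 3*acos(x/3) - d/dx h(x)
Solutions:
 h(x) = C1 + 3*x*acos(x/3) - 3*sqrt(9 - x^2)


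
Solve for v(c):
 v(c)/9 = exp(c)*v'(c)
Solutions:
 v(c) = C1*exp(-exp(-c)/9)


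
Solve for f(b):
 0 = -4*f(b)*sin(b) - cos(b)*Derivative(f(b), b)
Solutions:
 f(b) = C1*cos(b)^4


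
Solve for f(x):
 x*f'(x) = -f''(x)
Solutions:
 f(x) = C1 + C2*erf(sqrt(2)*x/2)


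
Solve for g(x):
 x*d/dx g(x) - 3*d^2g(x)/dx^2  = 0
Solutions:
 g(x) = C1 + C2*erfi(sqrt(6)*x/6)


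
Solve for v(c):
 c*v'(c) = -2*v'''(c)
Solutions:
 v(c) = C1 + Integral(C2*airyai(-2^(2/3)*c/2) + C3*airybi(-2^(2/3)*c/2), c)


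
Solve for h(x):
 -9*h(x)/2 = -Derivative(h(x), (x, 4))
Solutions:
 h(x) = C1*exp(-2^(3/4)*sqrt(3)*x/2) + C2*exp(2^(3/4)*sqrt(3)*x/2) + C3*sin(2^(3/4)*sqrt(3)*x/2) + C4*cos(2^(3/4)*sqrt(3)*x/2)


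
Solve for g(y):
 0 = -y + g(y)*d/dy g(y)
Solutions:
 g(y) = -sqrt(C1 + y^2)
 g(y) = sqrt(C1 + y^2)


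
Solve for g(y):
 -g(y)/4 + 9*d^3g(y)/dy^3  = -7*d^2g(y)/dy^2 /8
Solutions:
 g(y) = C1*exp(-y*(49/(216*sqrt(417846) + 139625)^(1/3) + 14 + (216*sqrt(417846) + 139625)^(1/3))/432)*sin(sqrt(3)*y*(-(216*sqrt(417846) + 139625)^(1/3) + 49/(216*sqrt(417846) + 139625)^(1/3))/432) + C2*exp(-y*(49/(216*sqrt(417846) + 139625)^(1/3) + 14 + (216*sqrt(417846) + 139625)^(1/3))/432)*cos(sqrt(3)*y*(-(216*sqrt(417846) + 139625)^(1/3) + 49/(216*sqrt(417846) + 139625)^(1/3))/432) + C3*exp(y*(-7 + 49/(216*sqrt(417846) + 139625)^(1/3) + (216*sqrt(417846) + 139625)^(1/3))/216)


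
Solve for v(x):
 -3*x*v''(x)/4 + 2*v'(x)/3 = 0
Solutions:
 v(x) = C1 + C2*x^(17/9)


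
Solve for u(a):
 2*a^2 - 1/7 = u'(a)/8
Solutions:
 u(a) = C1 + 16*a^3/3 - 8*a/7


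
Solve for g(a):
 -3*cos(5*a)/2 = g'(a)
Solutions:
 g(a) = C1 - 3*sin(5*a)/10


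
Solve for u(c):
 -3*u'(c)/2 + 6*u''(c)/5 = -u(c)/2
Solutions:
 u(c) = (C1*sin(sqrt(15)*c/24) + C2*cos(sqrt(15)*c/24))*exp(5*c/8)


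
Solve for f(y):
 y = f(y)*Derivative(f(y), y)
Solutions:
 f(y) = -sqrt(C1 + y^2)
 f(y) = sqrt(C1 + y^2)


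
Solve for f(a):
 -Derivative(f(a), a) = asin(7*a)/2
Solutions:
 f(a) = C1 - a*asin(7*a)/2 - sqrt(1 - 49*a^2)/14


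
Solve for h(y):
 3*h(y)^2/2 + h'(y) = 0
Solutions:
 h(y) = 2/(C1 + 3*y)


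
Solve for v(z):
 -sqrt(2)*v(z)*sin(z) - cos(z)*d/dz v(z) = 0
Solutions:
 v(z) = C1*cos(z)^(sqrt(2))


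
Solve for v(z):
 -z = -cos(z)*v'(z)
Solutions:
 v(z) = C1 + Integral(z/cos(z), z)


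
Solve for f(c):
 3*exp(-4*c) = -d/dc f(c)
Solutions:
 f(c) = C1 + 3*exp(-4*c)/4


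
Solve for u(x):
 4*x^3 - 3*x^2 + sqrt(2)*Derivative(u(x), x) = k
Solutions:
 u(x) = C1 + sqrt(2)*k*x/2 - sqrt(2)*x^4/2 + sqrt(2)*x^3/2
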